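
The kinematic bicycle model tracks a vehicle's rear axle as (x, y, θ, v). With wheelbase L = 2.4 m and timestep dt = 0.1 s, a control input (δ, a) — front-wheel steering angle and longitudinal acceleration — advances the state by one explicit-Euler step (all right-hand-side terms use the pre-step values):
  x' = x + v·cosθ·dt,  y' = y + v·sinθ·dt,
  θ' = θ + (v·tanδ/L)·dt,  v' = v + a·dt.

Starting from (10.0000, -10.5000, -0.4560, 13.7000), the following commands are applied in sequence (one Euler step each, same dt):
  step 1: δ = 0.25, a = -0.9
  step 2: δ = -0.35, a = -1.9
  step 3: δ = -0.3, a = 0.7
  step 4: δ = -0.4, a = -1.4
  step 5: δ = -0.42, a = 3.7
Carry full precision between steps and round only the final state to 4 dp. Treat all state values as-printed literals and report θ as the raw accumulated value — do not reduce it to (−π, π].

after step 1 (δ=0.25, a=-0.9): (11.230015, -11.103294, -0.310242, 13.610000)
after step 2 (δ=-0.35, a=-1.9): (12.526040, -11.518793, -0.517244, 13.420000)
after step 3 (δ=-0.3, a=0.7): (13.692487, -12.182393, -0.690214, 13.490000)
after step 4 (δ=-0.4, a=-1.4): (14.732714, -13.041305, -0.927859, 13.350000)
after step 5 (δ=-0.42, a=3.7): (15.533111, -14.109757, -1.176265, 13.720000)

(15.5331, -14.1098, -1.1763, 13.7200)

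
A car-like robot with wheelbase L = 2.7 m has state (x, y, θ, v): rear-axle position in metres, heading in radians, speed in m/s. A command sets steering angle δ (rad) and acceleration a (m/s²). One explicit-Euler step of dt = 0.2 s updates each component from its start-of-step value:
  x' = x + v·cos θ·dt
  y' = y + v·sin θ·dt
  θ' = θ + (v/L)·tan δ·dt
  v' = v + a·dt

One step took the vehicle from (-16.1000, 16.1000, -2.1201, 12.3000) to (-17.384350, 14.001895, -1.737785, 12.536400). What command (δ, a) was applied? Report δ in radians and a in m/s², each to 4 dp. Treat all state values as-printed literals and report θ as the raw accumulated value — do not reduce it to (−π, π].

δ = 0.3973, a = 1.1820

a = (v'−v)/dt = (0.236400)/0.2 = 1.1820
Δθ = θ'−θ = 0.382315;  (v·dt/L) = 12.3000·0.2/2.7 = 0.911111
tan δ = Δθ·L/(v·dt) = 0.419614  →  δ = 0.3973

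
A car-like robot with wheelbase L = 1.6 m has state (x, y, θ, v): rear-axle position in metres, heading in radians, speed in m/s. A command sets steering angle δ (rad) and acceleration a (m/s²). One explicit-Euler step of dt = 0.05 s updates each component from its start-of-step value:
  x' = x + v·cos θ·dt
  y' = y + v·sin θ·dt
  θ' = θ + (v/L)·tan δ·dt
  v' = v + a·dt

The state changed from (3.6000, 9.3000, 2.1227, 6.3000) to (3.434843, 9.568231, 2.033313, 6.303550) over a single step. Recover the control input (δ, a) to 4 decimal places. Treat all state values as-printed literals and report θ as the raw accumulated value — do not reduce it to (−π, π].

δ = -0.4262, a = 0.0710

a = (v'−v)/dt = (0.003550)/0.05 = 0.0710
Δθ = θ'−θ = -0.089387;  (v·dt/L) = 6.3000·0.05/1.6 = 0.196875
tan δ = Δθ·L/(v·dt) = -0.454029  →  δ = -0.4262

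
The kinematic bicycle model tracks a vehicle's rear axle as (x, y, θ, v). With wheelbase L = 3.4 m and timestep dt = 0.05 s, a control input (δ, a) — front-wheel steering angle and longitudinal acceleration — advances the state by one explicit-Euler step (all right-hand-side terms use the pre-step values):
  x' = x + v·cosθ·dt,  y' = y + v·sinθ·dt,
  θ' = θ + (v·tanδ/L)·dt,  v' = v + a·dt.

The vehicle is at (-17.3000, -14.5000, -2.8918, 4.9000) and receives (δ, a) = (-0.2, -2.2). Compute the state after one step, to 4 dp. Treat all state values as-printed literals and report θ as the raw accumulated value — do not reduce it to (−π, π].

(-17.5374, -14.5606, -2.9064, 4.7900)

x' = -17.3000 + 4.9000·cos(-2.8918)·0.05 = -17.5374
y' = -14.5000 + 4.9000·sin(-2.8918)·0.05 = -14.5606
θ' = -2.8918 + (4.9000/3.4)·tan(-0.2)·0.05 = -2.9064
v' = 4.9000 − 2.2000·0.05 = 4.7900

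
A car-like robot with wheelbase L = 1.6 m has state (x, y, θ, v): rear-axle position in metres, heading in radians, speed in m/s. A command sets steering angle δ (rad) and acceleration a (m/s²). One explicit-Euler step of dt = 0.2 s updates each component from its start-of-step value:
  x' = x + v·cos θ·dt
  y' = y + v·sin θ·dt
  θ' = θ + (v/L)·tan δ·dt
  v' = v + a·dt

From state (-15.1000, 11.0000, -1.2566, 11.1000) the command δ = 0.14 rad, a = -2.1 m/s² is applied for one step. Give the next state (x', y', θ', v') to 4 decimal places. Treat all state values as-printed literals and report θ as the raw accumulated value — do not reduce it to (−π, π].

(-14.4139, 8.8887, -1.0611, 10.6800)

x' = -15.1000 + 11.1000·cos(-1.2566)·0.2 = -14.4139
y' = 11.0000 + 11.1000·sin(-1.2566)·0.2 = 8.8887
θ' = -1.2566 + (11.1000/1.6)·tan(0.14)·0.2 = -1.0611
v' = 11.1000 − 2.1000·0.2 = 10.6800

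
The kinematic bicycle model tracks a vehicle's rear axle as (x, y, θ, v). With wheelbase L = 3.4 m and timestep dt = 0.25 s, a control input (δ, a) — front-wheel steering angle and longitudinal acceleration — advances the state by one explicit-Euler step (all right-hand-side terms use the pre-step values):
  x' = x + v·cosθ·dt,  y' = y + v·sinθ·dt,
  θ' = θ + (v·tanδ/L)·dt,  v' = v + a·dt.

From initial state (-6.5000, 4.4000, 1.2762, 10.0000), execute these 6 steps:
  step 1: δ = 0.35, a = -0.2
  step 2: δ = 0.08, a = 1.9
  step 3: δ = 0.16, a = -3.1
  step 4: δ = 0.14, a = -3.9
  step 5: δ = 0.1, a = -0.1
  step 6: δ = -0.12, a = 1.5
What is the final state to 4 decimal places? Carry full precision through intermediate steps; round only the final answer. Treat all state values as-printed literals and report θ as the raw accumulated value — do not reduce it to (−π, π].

after step 1 (δ=0.35, a=-0.2): (-5.774116, 6.792299, 1.544603, 9.950000)
after step 2 (δ=0.08, a=1.9): (-5.708968, 9.278945, 1.603258, 10.425000)
after step 3 (δ=0.16, a=-3.1): (-5.793556, 11.883822, 1.726962, 9.650000)
after step 4 (δ=0.14, a=-3.9): (-6.168778, 14.266964, 1.826955, 8.675000)
after step 5 (δ=0.1, a=-0.1): (-6.718266, 16.364949, 1.890955, 8.650000)
after step 6 (δ=-0.12, a=1.5): (-7.398841, 18.417562, 1.814263, 9.025000)

(-7.3988, 18.4176, 1.8143, 9.0250)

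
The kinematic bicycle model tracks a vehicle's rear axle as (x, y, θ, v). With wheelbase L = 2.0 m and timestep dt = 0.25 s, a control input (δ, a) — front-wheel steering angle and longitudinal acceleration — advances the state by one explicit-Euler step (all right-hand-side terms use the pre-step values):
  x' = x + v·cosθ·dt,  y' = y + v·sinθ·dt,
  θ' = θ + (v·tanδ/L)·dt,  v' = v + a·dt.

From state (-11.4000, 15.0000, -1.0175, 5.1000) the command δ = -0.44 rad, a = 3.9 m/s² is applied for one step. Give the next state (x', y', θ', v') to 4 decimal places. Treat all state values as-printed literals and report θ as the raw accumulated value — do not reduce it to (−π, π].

(-10.7300, 13.9152, -1.3176, 6.0750)

x' = -11.4000 + 5.1000·cos(-1.0175)·0.25 = -10.7300
y' = 15.0000 + 5.1000·sin(-1.0175)·0.25 = 13.9152
θ' = -1.0175 + (5.1000/2.0)·tan(-0.44)·0.25 = -1.3176
v' = 5.1000 + 3.9000·0.25 = 6.0750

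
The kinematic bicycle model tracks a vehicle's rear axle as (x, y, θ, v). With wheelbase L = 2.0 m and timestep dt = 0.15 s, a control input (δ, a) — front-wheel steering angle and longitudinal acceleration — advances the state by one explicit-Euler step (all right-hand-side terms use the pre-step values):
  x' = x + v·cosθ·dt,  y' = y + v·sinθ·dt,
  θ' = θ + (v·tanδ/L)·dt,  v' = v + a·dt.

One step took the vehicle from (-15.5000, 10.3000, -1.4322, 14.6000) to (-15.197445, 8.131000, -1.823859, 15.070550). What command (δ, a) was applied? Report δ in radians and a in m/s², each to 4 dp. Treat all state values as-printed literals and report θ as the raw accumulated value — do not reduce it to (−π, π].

δ = -0.3435, a = 3.1370

a = (v'−v)/dt = (0.470550)/0.15 = 3.1370
Δθ = θ'−θ = -0.391659;  (v·dt/L) = 14.6000·0.15/2.0 = 1.095000
tan δ = Δθ·L/(v·dt) = -0.357679  →  δ = -0.3435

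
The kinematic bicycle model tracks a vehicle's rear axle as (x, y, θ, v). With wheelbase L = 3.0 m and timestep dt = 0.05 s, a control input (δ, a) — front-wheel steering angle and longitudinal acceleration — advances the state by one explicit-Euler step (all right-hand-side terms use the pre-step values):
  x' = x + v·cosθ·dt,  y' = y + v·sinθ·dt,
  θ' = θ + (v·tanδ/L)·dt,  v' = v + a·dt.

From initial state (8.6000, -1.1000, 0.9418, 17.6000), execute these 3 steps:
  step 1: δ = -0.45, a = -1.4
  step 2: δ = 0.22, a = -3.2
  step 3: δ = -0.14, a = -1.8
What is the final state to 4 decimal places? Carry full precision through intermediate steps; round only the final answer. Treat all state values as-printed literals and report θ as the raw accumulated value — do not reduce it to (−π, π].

after step 1 (δ=-0.45, a=-1.4): (9.117733, -0.388416, 0.800104, 17.530000)
after step 2 (δ=0.22, a=-3.2): (9.728332, 0.240410, 0.865438, 17.370000)
after step 3 (δ=-0.14, a=-1.8): (10.291386, 0.901668, 0.824641, 17.280000)

(10.2914, 0.9017, 0.8246, 17.2800)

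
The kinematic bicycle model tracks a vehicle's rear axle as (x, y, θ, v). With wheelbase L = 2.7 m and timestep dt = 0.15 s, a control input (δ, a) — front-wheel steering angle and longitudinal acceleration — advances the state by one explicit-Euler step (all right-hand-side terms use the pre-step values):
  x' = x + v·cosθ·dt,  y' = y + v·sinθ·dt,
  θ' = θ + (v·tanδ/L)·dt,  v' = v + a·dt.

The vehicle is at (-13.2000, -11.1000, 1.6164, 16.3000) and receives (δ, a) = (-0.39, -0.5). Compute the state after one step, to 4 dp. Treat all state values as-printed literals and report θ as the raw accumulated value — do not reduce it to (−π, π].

(-13.3115, -8.6575, 1.2442, 16.2250)

x' = -13.2000 + 16.3000·cos(1.6164)·0.15 = -13.3115
y' = -11.1000 + 16.3000·sin(1.6164)·0.15 = -8.6575
θ' = 1.6164 + (16.3000/2.7)·tan(-0.39)·0.15 = 1.2442
v' = 16.3000 − 0.5000·0.15 = 16.2250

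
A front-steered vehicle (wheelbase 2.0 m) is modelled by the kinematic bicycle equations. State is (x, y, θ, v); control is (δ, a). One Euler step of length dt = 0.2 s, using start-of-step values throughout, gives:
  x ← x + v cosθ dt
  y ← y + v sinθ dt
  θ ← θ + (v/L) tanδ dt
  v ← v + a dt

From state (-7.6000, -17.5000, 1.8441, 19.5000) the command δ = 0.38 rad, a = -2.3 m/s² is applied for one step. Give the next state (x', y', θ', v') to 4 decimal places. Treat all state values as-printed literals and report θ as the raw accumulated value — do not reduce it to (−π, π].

x' = -7.6000 + 19.5000·cos(1.8441)·0.2 = -8.6527
y' = -17.5000 + 19.5000·sin(1.8441)·0.2 = -13.7448
θ' = 1.8441 + (19.5000/2.0)·tan(0.38)·0.2 = 2.6230
v' = 19.5000 − 2.3000·0.2 = 19.0400

(-8.6527, -13.7448, 2.6230, 19.0400)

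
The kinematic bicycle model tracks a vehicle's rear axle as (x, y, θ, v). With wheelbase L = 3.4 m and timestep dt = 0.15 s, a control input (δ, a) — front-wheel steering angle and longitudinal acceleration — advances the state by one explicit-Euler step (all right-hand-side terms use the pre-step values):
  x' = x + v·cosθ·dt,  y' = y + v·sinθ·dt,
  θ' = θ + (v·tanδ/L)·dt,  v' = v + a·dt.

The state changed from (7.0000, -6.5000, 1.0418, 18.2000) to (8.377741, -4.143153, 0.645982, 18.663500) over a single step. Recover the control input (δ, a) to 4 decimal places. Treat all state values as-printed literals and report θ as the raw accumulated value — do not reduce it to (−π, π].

δ = -0.4580, a = 3.0900

a = (v'−v)/dt = (0.463500)/0.15 = 3.0900
Δθ = θ'−θ = -0.395818;  (v·dt/L) = 18.2000·0.15/3.4 = 0.802941
tan δ = Δθ·L/(v·dt) = -0.492960  →  δ = -0.4580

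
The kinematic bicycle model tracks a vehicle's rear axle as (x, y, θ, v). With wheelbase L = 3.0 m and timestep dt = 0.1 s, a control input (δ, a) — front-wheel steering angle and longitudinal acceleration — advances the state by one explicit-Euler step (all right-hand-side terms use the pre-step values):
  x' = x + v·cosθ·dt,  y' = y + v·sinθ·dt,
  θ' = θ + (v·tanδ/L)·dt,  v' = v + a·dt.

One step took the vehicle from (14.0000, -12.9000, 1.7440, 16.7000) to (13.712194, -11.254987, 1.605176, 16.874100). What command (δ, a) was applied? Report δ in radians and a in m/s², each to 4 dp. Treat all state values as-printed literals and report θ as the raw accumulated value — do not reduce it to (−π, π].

a = (v'−v)/dt = (0.174100)/0.1 = 1.7410
Δθ = θ'−θ = -0.138824;  (v·dt/L) = 16.7000·0.1/3.0 = 0.556667
tan δ = Δθ·L/(v·dt) = -0.249384  →  δ = -0.2444

δ = -0.2444, a = 1.7410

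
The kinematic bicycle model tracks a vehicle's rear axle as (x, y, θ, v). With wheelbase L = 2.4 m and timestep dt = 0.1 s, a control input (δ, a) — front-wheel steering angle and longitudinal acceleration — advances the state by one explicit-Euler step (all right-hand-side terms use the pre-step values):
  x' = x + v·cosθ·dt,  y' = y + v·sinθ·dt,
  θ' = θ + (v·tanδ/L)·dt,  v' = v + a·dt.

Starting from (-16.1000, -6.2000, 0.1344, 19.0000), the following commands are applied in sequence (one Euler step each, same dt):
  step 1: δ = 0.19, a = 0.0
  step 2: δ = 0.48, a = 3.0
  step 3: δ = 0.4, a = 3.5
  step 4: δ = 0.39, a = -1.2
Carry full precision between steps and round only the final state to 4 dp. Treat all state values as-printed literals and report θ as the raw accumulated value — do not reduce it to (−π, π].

after step 1 (δ=0.19, a=0.0): (-14.217134, -5.945408, 0.286653, 19.000000)
after step 2 (δ=0.48, a=3.0): (-12.394663, -5.408195, 0.698803, 19.300000)
after step 3 (δ=0.4, a=3.5): (-10.917031, -4.166622, 1.038800, 19.650000)
after step 4 (δ=0.39, a=-1.2): (-9.920275, -2.473193, 1.375351, 19.530000)

(-9.9203, -2.4732, 1.3754, 19.5300)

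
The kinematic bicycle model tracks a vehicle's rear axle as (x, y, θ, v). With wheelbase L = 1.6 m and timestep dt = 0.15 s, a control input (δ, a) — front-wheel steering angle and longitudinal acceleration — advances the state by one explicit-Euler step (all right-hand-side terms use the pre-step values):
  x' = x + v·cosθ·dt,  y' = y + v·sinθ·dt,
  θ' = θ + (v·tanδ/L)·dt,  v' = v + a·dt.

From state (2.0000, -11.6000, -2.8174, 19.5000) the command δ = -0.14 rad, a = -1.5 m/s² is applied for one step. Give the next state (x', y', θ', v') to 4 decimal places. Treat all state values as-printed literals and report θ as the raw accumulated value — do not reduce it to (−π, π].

x' = 2.0000 + 19.5000·cos(-2.8174)·0.15 = -0.7726
y' = -11.6000 + 19.5000·sin(-2.8174)·0.15 = -12.5317
θ' = -2.8174 + (19.5000/1.6)·tan(-0.14)·0.15 = -3.0750
v' = 19.5000 − 1.5000·0.15 = 19.2750

(-0.7726, -12.5317, -3.0750, 19.2750)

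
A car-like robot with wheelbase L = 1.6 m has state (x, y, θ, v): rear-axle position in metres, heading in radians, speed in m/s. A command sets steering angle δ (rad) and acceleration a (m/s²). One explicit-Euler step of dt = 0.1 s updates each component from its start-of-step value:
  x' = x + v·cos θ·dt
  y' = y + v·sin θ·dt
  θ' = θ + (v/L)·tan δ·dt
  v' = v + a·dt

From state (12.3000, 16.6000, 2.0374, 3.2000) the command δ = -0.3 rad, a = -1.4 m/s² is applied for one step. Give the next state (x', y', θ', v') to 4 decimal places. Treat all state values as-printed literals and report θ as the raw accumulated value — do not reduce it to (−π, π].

x' = 12.3000 + 3.2000·cos(2.0374)·0.1 = 12.1560
y' = 16.6000 + 3.2000·sin(2.0374)·0.1 = 16.8858
θ' = 2.0374 + (3.2000/1.6)·tan(-0.3)·0.1 = 1.9755
v' = 3.2000 − 1.4000·0.1 = 3.0600

(12.1560, 16.8858, 1.9755, 3.0600)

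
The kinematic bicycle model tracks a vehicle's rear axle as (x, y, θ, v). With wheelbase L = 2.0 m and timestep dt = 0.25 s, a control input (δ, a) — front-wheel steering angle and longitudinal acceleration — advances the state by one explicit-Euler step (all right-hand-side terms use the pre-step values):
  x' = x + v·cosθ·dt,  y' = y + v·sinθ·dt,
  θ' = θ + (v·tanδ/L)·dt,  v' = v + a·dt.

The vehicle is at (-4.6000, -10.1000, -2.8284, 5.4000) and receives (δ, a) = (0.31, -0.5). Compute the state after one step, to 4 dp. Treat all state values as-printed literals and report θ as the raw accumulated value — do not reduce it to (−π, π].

x' = -4.6000 + 5.4000·cos(-2.8284)·0.25 = -5.8843
y' = -10.1000 + 5.4000·sin(-2.8284)·0.25 = -10.5159
θ' = -2.8284 + (5.4000/2.0)·tan(0.31)·0.25 = -2.6122
v' = 5.4000 − 0.5000·0.25 = 5.2750

(-5.8843, -10.5159, -2.6122, 5.2750)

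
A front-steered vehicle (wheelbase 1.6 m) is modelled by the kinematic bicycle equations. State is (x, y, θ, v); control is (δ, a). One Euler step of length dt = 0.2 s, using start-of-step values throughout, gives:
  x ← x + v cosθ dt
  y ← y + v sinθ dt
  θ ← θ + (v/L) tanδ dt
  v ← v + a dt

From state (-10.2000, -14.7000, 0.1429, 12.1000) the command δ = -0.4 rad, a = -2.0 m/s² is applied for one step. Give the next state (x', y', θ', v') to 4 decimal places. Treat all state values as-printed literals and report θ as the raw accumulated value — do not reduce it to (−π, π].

(-7.8047, -14.3554, -0.4966, 11.7000)

x' = -10.2000 + 12.1000·cos(0.1429)·0.2 = -7.8047
y' = -14.7000 + 12.1000·sin(0.1429)·0.2 = -14.3554
θ' = 0.1429 + (12.1000/1.6)·tan(-0.4)·0.2 = -0.4966
v' = 12.1000 − 2.0000·0.2 = 11.7000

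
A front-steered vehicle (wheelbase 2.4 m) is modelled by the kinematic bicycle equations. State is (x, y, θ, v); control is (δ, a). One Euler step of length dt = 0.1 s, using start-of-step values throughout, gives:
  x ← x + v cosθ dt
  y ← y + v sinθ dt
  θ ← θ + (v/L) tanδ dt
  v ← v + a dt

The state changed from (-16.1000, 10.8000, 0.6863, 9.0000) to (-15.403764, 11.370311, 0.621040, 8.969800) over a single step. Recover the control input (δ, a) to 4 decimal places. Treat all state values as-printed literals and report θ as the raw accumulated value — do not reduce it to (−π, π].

δ = -0.1723, a = -0.3020

a = (v'−v)/dt = (-0.030200)/0.1 = -0.3020
Δθ = θ'−θ = -0.065260;  (v·dt/L) = 9.0000·0.1/2.4 = 0.375000
tan δ = Δθ·L/(v·dt) = -0.174027  →  δ = -0.1723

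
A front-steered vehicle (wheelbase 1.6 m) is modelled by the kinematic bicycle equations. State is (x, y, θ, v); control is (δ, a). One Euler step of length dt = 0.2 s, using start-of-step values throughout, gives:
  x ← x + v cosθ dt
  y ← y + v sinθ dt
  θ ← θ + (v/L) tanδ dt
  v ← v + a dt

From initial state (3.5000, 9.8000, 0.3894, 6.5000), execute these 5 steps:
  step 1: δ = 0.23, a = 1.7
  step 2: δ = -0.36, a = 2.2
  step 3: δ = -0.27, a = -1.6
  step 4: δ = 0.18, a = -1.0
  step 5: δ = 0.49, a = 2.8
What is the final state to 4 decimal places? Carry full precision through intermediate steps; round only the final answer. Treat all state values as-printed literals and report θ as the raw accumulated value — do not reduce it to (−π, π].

after step 1 (δ=0.23, a=1.7): (4.702678, 10.293523, 0.579641, 6.840000)
after step 2 (δ=-0.36, a=2.2): (5.847228, 11.042810, 0.257817, 7.280000)
after step 3 (δ=-0.27, a=-1.6): (7.255105, 11.414047, 0.005967, 6.960000)
after step 4 (δ=0.18, a=-1.0): (8.647080, 11.422353, 0.164281, 6.760000)
after step 5 (δ=0.49, a=2.8): (9.980878, 11.643463, 0.614994, 7.320000)

(9.9809, 11.6435, 0.6150, 7.3200)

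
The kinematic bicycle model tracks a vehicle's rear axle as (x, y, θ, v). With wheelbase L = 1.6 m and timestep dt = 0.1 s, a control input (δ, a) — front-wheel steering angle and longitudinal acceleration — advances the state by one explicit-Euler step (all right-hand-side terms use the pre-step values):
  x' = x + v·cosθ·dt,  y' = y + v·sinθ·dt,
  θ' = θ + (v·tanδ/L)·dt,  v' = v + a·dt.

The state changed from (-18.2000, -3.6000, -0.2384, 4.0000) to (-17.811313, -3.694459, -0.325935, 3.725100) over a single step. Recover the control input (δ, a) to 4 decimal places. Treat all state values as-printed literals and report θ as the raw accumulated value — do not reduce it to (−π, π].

δ = -0.3368, a = -2.7490

a = (v'−v)/dt = (-0.274900)/0.1 = -2.7490
Δθ = θ'−θ = -0.087535;  (v·dt/L) = 4.0000·0.1/1.6 = 0.250000
tan δ = Δθ·L/(v·dt) = -0.350140  →  δ = -0.3368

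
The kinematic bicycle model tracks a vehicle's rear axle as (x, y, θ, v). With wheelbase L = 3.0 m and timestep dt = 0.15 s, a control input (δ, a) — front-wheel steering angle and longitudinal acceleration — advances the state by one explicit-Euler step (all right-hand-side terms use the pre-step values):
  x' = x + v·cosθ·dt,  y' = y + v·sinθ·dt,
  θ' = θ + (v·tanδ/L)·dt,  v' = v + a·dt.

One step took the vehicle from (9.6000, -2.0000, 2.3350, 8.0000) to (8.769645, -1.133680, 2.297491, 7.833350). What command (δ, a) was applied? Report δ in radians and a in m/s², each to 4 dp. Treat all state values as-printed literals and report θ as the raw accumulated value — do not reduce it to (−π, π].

δ = -0.0935, a = -1.1110

a = (v'−v)/dt = (-0.166650)/0.15 = -1.1110
Δθ = θ'−θ = -0.037509;  (v·dt/L) = 8.0000·0.15/3.0 = 0.400000
tan δ = Δθ·L/(v·dt) = -0.093773  →  δ = -0.0935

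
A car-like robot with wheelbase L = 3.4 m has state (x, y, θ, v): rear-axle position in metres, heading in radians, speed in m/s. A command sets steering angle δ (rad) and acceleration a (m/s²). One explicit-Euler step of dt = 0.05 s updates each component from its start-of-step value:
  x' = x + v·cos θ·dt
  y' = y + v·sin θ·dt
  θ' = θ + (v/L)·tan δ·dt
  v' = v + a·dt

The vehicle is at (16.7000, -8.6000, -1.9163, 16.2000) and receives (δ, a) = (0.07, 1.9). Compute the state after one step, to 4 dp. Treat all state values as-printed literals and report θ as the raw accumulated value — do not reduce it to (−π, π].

x' = 16.7000 + 16.2000·cos(-1.9163)·0.05 = 16.4257
y' = -8.6000 + 16.2000·sin(-1.9163)·0.05 = -9.3621
θ' = -1.9163 + (16.2000/3.4)·tan(0.07)·0.05 = -1.8996
v' = 16.2000 + 1.9000·0.05 = 16.2950

(16.4257, -9.3621, -1.8996, 16.2950)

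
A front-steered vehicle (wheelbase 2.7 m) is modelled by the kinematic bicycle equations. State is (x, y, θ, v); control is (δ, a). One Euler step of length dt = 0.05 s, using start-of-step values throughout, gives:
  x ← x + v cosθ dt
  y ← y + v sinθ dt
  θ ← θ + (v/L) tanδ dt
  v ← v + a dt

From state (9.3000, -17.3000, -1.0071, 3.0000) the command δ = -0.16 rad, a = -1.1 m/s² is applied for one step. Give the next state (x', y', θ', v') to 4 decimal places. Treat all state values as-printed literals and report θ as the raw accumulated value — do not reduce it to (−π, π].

(9.3801, -17.4268, -1.0161, 2.9450)

x' = 9.3000 + 3.0000·cos(-1.0071)·0.05 = 9.3801
y' = -17.3000 + 3.0000·sin(-1.0071)·0.05 = -17.4268
θ' = -1.0071 + (3.0000/2.7)·tan(-0.16)·0.05 = -1.0161
v' = 3.0000 − 1.1000·0.05 = 2.9450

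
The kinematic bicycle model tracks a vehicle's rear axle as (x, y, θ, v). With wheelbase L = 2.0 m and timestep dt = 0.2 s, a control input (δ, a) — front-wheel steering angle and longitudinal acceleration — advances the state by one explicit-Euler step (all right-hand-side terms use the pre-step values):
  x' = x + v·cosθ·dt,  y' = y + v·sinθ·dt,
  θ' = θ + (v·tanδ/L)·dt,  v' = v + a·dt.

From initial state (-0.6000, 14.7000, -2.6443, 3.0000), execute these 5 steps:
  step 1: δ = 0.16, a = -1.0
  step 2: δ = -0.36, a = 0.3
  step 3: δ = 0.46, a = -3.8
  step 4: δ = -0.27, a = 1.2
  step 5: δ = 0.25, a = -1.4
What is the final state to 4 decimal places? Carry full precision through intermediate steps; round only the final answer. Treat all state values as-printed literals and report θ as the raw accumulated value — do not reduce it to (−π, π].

after step 1 (δ=0.16, a=-1.0): (-1.127326, 14.413771, -2.595886, 2.800000)
after step 2 (δ=-0.36, a=0.3): (-1.605992, 14.123119, -2.701279, 2.860000)
after step 3 (δ=0.46, a=-3.8): (-2.123434, 13.879319, -2.559581, 2.100000)
after step 4 (δ=-0.27, a=1.2): (-2.474284, 13.648443, -2.617700, 2.340000)
after step 5 (δ=0.25, a=-1.4): (-2.879515, 13.414324, -2.557950, 2.060000)

(-2.8795, 13.4143, -2.5579, 2.0600)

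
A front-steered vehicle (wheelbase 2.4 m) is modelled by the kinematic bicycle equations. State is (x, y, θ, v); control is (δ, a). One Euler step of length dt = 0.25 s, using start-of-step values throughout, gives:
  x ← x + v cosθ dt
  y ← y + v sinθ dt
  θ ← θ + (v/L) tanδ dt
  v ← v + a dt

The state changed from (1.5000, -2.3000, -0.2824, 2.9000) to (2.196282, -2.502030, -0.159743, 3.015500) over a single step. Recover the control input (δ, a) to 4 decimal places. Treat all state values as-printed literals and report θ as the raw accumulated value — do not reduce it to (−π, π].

δ = 0.3857, a = 0.4620

a = (v'−v)/dt = (0.115500)/0.25 = 0.4620
Δθ = θ'−θ = 0.122657;  (v·dt/L) = 2.9000·0.25/2.4 = 0.302083
tan δ = Δθ·L/(v·dt) = 0.406037  →  δ = 0.3857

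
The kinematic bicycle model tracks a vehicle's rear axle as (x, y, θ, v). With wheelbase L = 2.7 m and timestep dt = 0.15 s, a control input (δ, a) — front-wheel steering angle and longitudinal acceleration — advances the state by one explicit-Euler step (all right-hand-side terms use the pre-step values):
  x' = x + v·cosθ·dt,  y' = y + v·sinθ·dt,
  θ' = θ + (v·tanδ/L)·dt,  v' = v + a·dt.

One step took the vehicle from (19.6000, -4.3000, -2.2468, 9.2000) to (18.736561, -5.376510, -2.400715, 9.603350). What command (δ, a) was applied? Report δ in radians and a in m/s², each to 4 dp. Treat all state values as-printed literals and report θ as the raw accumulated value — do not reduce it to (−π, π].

δ = -0.2925, a = 2.6890

a = (v'−v)/dt = (0.403350)/0.15 = 2.6890
Δθ = θ'−θ = -0.153915;  (v·dt/L) = 9.2000·0.15/2.7 = 0.511111
tan δ = Δθ·L/(v·dt) = -0.301138  →  δ = -0.2925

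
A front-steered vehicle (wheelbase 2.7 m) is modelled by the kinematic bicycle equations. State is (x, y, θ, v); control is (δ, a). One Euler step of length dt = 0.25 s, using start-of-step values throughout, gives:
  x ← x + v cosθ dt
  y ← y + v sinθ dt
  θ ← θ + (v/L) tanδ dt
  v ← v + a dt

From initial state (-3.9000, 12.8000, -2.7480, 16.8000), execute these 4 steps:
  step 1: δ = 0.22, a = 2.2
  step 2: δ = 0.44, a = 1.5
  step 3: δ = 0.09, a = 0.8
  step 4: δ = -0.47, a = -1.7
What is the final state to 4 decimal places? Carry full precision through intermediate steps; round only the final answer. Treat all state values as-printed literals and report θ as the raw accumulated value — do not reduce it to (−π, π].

(-10.9651, -0.6282, -2.3388, 17.5000)

after step 1 (δ=0.22, a=2.2): (-7.778856, 11.189263, -2.400148, 17.350000)
after step 2 (δ=0.44, a=1.5): (-10.977734, 8.259913, -1.643847, 17.725000)
after step 3 (δ=0.09, a=0.8): (-11.301153, 3.840482, -1.495739, 17.925000)
after step 4 (δ=-0.47, a=-1.7): (-10.965118, -0.628151, -2.338821, 17.500000)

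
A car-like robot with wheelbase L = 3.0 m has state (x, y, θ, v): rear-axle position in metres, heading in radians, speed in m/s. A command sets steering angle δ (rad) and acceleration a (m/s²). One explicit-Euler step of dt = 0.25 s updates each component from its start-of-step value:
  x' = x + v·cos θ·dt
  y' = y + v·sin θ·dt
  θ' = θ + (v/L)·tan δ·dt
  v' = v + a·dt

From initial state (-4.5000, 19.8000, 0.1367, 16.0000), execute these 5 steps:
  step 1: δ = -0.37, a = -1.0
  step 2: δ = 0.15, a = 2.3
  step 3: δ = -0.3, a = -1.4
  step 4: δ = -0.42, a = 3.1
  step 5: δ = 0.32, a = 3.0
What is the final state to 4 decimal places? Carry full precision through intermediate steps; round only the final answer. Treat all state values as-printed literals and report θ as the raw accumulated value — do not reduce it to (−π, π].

after step 1 (δ=-0.37, a=-1.0): (-0.537316, 20.345099, -0.380451, 15.750000)
after step 2 (δ=0.15, a=2.3): (3.118643, 18.882951, -0.182086, 16.325000)
after step 3 (δ=-0.3, a=-1.4): (7.132422, 18.143912, -0.602912, 15.975000)
after step 4 (δ=-0.42, a=3.1): (10.422025, 15.879282, -1.197412, 16.750000)
after step 5 (δ=0.32, a=3.0): (11.949495, 11.980309, -0.734847, 17.500000)

(11.9495, 11.9803, -0.7348, 17.5000)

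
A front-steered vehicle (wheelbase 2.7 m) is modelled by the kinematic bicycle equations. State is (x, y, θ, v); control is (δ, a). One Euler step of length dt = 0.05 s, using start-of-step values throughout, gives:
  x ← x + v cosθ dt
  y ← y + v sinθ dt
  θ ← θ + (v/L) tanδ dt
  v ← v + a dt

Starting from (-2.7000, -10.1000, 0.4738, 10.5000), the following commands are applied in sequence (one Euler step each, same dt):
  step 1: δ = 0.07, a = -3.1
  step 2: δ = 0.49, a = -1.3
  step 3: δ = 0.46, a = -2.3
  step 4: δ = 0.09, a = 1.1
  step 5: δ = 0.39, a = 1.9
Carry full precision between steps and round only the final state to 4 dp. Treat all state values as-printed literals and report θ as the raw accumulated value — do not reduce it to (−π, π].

(-0.5641, -8.6817, 0.7787, 10.3150)

after step 1 (δ=0.07, a=-3.1): (-2.232834, -9.860458, 0.487433, 10.345000)
after step 2 (δ=0.49, a=-1.3): (-1.775824, -9.618199, 0.589617, 10.280000)
after step 3 (δ=0.46, a=-2.3): (-1.348610, -9.332393, 0.683935, 10.165000)
after step 4 (δ=0.09, a=1.1): (-0.954670, -9.011256, 0.700923, 10.220000)
after step 5 (δ=0.39, a=1.9): (-0.564140, -8.681700, 0.778719, 10.315000)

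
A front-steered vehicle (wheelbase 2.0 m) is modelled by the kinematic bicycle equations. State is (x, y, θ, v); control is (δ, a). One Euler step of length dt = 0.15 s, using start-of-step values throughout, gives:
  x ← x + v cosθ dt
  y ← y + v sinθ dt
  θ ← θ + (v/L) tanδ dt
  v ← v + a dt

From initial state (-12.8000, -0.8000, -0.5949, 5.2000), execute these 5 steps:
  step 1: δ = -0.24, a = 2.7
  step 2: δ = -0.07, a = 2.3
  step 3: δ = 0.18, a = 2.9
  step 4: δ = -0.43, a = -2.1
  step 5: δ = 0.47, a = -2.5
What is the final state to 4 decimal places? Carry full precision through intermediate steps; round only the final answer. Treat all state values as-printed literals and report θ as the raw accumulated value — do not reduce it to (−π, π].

(-9.4704, -3.6208, -0.6270, 5.6950)

after step 1 (δ=-0.24, a=2.7): (-12.154000, -1.237132, -0.690340, 5.605000)
after step 2 (δ=-0.07, a=2.3): (-11.505757, -1.772521, -0.719814, 5.950000)
after step 3 (δ=0.18, a=2.9): (-10.834661, -2.360897, -0.638610, 6.385000)
after step 4 (δ=-0.43, a=-2.1): (-10.065660, -2.931793, -0.858232, 6.070000)
after step 5 (δ=0.47, a=-2.5): (-9.470396, -3.620757, -0.626981, 5.695000)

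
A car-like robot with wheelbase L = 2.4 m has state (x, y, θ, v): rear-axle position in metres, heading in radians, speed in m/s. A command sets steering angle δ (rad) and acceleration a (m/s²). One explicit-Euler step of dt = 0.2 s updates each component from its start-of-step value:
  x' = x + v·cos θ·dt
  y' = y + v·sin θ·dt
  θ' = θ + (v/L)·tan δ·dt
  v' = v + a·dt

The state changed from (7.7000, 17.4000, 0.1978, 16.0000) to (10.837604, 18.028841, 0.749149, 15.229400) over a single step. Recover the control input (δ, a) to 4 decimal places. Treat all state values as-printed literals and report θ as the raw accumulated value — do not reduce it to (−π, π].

δ = 0.3921, a = -3.8530

a = (v'−v)/dt = (-0.770600)/0.2 = -3.8530
Δθ = θ'−θ = 0.551349;  (v·dt/L) = 16.0000·0.2/2.4 = 1.333333
tan δ = Δθ·L/(v·dt) = 0.413512  →  δ = 0.3921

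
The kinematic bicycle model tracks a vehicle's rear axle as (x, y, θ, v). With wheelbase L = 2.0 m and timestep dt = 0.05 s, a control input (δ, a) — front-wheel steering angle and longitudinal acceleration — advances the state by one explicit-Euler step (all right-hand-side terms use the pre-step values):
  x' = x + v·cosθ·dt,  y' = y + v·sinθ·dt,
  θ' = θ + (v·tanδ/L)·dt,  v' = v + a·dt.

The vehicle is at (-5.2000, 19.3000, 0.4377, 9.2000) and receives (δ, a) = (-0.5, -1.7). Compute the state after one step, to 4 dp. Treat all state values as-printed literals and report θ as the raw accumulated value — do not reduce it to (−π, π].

x' = -5.2000 + 9.2000·cos(0.4377)·0.05 = -4.7834
y' = 19.3000 + 9.2000·sin(0.4377)·0.05 = 19.4950
θ' = 0.4377 + (9.2000/2.0)·tan(-0.5)·0.05 = 0.3121
v' = 9.2000 − 1.7000·0.05 = 9.1150

(-4.7834, 19.4950, 0.3121, 9.1150)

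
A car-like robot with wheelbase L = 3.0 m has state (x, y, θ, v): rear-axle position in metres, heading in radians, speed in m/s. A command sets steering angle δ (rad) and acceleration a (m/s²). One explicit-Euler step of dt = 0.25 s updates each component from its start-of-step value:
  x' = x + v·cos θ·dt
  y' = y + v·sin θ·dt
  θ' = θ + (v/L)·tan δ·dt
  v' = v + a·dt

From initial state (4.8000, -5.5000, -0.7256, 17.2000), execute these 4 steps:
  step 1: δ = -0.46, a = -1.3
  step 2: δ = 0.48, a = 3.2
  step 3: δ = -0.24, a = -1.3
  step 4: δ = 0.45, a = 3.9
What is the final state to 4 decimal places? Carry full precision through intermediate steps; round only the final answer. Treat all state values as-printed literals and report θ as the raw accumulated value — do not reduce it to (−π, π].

(14.0592, -19.1851, -0.3657, 18.3250)

after step 1 (δ=-0.46, a=-1.3): (8.016836, -8.353413, -1.435743, 16.875000)
after step 2 (δ=0.48, a=3.2): (8.584861, -12.533748, -0.703634, 17.675000)
after step 3 (δ=-0.24, a=-1.3): (11.954140, -15.392648, -1.064082, 17.350000)
after step 4 (δ=0.45, a=3.9): (14.059161, -19.185114, -0.365664, 18.325000)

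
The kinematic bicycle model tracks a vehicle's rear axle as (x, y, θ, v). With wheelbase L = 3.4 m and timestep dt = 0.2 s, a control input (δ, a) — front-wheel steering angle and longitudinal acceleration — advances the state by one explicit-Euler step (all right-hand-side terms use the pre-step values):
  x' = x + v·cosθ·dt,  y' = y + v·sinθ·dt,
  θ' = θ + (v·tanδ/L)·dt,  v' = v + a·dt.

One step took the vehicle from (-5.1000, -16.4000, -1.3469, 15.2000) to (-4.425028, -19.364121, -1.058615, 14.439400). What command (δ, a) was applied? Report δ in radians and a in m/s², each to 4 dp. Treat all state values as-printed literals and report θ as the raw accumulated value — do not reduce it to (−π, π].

δ = 0.3119, a = -3.8030

a = (v'−v)/dt = (-0.760600)/0.2 = -3.8030
Δθ = θ'−θ = 0.288285;  (v·dt/L) = 15.2000·0.2/3.4 = 0.894118
tan δ = Δθ·L/(v·dt) = 0.322424  →  δ = 0.3119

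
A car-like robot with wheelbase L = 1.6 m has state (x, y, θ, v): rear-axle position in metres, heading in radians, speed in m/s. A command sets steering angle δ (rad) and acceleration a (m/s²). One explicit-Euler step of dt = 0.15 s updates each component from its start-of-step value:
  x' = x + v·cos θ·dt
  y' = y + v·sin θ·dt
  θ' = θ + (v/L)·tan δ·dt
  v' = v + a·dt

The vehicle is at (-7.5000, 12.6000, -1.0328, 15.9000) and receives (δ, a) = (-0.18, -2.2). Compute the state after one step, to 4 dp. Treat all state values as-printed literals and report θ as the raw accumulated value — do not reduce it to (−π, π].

x' = -7.5000 + 15.9000·cos(-1.0328)·0.15 = -6.2779
y' = 12.6000 + 15.9000·sin(-1.0328)·0.15 = 10.5519
θ' = -1.0328 + (15.9000/1.6)·tan(-0.18)·0.15 = -1.3040
v' = 15.9000 − 2.2000·0.15 = 15.5700

(-6.2779, 10.5519, -1.3040, 15.5700)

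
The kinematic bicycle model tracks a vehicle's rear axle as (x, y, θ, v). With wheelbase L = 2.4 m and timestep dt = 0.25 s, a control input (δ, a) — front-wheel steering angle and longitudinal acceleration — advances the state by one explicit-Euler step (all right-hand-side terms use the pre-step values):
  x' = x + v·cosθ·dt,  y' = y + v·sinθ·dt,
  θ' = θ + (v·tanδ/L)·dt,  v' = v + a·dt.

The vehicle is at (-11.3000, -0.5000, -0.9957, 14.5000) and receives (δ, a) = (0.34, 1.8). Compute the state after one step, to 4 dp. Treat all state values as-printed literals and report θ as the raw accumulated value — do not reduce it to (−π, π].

(-9.3283, -3.5419, -0.4614, 14.9500)

x' = -11.3000 + 14.5000·cos(-0.9957)·0.25 = -9.3283
y' = -0.5000 + 14.5000·sin(-0.9957)·0.25 = -3.5419
θ' = -0.9957 + (14.5000/2.4)·tan(0.34)·0.25 = -0.4614
v' = 14.5000 + 1.8000·0.25 = 14.9500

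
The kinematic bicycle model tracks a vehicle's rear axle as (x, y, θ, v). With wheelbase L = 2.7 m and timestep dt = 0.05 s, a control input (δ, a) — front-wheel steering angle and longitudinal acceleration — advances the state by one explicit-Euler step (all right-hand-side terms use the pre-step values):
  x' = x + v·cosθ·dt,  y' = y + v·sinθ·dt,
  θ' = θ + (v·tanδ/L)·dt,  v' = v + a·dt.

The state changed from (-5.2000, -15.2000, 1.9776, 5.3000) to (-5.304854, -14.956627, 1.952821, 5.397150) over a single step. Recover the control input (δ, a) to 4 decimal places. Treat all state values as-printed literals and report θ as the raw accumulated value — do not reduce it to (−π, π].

a = (v'−v)/dt = (0.097150)/0.05 = 1.9430
Δθ = θ'−θ = -0.024779;  (v·dt/L) = 5.3000·0.05/2.7 = 0.098148
tan δ = Δθ·L/(v·dt) = -0.252465  →  δ = -0.2473

δ = -0.2473, a = 1.9430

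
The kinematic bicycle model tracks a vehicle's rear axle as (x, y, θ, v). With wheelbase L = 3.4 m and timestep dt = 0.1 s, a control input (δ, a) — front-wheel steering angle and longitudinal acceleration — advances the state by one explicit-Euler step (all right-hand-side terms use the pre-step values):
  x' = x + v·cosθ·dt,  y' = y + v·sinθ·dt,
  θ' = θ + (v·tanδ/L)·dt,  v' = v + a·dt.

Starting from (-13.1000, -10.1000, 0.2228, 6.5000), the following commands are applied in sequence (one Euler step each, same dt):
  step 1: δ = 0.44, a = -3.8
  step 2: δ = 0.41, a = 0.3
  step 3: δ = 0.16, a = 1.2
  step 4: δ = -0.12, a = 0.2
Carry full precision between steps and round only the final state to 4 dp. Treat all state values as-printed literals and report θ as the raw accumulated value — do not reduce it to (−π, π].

(-10.7427, -9.2778, 0.3980, 6.2900)

after step 1 (δ=0.44, a=-3.8): (-12.466066, -9.956375, 0.312802, 6.120000)
after step 2 (δ=0.41, a=0.3): (-11.883764, -9.768047, 0.391036, 6.150000)
after step 3 (δ=0.16, a=1.2): (-11.315187, -9.533642, 0.420226, 6.270000)
after step 4 (δ=-0.12, a=0.2): (-10.742738, -9.277846, 0.397990, 6.290000)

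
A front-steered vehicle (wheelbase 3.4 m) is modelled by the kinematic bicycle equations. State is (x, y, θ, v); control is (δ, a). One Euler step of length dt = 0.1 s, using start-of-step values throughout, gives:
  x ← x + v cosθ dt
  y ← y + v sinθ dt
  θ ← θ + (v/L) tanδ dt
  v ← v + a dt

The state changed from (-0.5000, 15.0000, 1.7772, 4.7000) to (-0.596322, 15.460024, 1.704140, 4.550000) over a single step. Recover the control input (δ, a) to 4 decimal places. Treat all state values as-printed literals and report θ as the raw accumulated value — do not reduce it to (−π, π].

δ = -0.4862, a = -1.5000

a = (v'−v)/dt = (-0.150000)/0.1 = -1.5000
Δθ = θ'−θ = -0.073060;  (v·dt/L) = 4.7000·0.1/3.4 = 0.138235
tan δ = Δθ·L/(v·dt) = -0.528519  →  δ = -0.4862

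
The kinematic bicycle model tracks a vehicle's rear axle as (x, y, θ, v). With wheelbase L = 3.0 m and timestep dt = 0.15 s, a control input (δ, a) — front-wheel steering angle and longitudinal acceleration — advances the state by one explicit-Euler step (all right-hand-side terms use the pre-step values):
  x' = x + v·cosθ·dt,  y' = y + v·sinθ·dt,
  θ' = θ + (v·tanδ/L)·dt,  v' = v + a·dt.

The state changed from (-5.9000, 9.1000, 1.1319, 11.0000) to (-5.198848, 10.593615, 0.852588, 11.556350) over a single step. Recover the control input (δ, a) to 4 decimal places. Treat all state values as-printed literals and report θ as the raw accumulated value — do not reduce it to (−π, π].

a = (v'−v)/dt = (0.556350)/0.15 = 3.7090
Δθ = θ'−θ = -0.279312;  (v·dt/L) = 11.0000·0.15/3.0 = 0.550000
tan δ = Δθ·L/(v·dt) = -0.507840  →  δ = -0.4699

δ = -0.4699, a = 3.7090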